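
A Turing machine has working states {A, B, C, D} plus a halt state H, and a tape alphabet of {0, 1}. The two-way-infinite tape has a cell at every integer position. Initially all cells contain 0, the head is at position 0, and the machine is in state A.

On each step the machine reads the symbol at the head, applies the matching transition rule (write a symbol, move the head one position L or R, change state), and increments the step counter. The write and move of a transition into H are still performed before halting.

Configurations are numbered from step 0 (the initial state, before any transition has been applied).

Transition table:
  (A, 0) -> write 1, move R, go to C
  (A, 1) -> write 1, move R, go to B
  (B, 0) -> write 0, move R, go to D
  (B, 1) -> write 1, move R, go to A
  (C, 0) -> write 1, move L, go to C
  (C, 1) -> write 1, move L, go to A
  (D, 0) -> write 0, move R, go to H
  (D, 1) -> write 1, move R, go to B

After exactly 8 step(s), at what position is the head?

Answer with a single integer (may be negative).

Step 1: in state A at pos 0, read 0 -> (A,0)->write 1,move R,goto C. Now: state=C, head=1, tape[-1..2]=0100 (head:   ^)
Step 2: in state C at pos 1, read 0 -> (C,0)->write 1,move L,goto C. Now: state=C, head=0, tape[-1..2]=0110 (head:  ^)
Step 3: in state C at pos 0, read 1 -> (C,1)->write 1,move L,goto A. Now: state=A, head=-1, tape[-2..2]=00110 (head:  ^)
Step 4: in state A at pos -1, read 0 -> (A,0)->write 1,move R,goto C. Now: state=C, head=0, tape[-2..2]=01110 (head:   ^)
Step 5: in state C at pos 0, read 1 -> (C,1)->write 1,move L,goto A. Now: state=A, head=-1, tape[-2..2]=01110 (head:  ^)
Step 6: in state A at pos -1, read 1 -> (A,1)->write 1,move R,goto B. Now: state=B, head=0, tape[-2..2]=01110 (head:   ^)
Step 7: in state B at pos 0, read 1 -> (B,1)->write 1,move R,goto A. Now: state=A, head=1, tape[-2..2]=01110 (head:    ^)
Step 8: in state A at pos 1, read 1 -> (A,1)->write 1,move R,goto B. Now: state=B, head=2, tape[-2..3]=011100 (head:     ^)

Answer: 2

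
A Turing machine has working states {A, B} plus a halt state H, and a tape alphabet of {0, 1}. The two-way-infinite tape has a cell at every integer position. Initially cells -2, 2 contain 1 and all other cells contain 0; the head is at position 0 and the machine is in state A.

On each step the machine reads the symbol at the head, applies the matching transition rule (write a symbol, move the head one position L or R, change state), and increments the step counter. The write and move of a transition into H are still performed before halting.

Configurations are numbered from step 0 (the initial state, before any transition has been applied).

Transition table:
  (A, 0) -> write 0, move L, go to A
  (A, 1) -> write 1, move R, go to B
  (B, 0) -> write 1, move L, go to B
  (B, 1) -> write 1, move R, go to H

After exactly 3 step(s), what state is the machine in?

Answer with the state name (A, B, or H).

Answer: B

Derivation:
Step 1: in state A at pos 0, read 0 -> (A,0)->write 0,move L,goto A. Now: state=A, head=-1, tape[-3..3]=0100010 (head:   ^)
Step 2: in state A at pos -1, read 0 -> (A,0)->write 0,move L,goto A. Now: state=A, head=-2, tape[-3..3]=0100010 (head:  ^)
Step 3: in state A at pos -2, read 1 -> (A,1)->write 1,move R,goto B. Now: state=B, head=-1, tape[-3..3]=0100010 (head:   ^)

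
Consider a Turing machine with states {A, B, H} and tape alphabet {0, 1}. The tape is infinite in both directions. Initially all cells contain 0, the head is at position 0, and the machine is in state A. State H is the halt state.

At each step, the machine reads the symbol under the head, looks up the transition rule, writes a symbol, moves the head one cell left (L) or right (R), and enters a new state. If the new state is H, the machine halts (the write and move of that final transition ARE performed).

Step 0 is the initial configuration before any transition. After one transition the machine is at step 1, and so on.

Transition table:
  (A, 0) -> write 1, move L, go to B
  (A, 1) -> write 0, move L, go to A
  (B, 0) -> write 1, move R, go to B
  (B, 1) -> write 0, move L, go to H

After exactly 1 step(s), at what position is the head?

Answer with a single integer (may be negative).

Step 1: in state A at pos 0, read 0 -> (A,0)->write 1,move L,goto B. Now: state=B, head=-1, tape[-2..1]=0010 (head:  ^)

Answer: -1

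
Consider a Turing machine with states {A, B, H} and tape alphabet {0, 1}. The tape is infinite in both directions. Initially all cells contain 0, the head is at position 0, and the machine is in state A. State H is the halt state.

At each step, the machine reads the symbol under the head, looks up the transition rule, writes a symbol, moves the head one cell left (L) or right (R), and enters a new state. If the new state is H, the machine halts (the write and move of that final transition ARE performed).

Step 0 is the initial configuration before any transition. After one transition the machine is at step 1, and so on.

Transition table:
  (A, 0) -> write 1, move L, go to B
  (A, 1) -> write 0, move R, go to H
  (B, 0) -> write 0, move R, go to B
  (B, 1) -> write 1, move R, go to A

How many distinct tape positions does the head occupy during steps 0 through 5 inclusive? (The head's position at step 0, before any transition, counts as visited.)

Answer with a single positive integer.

Answer: 3

Derivation:
Step 1: in state A at pos 0, read 0 -> (A,0)->write 1,move L,goto B. Now: state=B, head=-1, tape[-2..1]=0010 (head:  ^)
Step 2: in state B at pos -1, read 0 -> (B,0)->write 0,move R,goto B. Now: state=B, head=0, tape[-2..1]=0010 (head:   ^)
Step 3: in state B at pos 0, read 1 -> (B,1)->write 1,move R,goto A. Now: state=A, head=1, tape[-2..2]=00100 (head:    ^)
Step 4: in state A at pos 1, read 0 -> (A,0)->write 1,move L,goto B. Now: state=B, head=0, tape[-2..2]=00110 (head:   ^)
Step 5: in state B at pos 0, read 1 -> (B,1)->write 1,move R,goto A. Now: state=A, head=1, tape[-2..2]=00110 (head:    ^)
Head positions at steps 0..5: starting at 0, distinct positions visited = {-1, 0, 1} -> 3 position(s)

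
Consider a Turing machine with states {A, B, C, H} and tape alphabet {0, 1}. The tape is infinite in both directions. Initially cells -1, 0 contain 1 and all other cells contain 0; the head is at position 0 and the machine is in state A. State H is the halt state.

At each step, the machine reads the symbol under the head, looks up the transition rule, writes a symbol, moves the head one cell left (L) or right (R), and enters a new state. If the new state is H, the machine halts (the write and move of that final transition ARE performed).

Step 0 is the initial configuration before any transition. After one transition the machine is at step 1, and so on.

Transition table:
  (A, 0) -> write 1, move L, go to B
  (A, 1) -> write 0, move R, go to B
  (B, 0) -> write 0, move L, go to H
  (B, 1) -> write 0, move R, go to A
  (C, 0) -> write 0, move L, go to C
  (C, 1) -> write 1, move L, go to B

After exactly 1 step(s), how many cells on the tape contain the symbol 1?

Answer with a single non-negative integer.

Answer: 1

Derivation:
Step 1: in state A at pos 0, read 1 -> (A,1)->write 0,move R,goto B. Now: state=B, head=1, tape[-2..2]=01000 (head:    ^)
Cells containing 1 after step 1: {-1} -> 1 cell(s)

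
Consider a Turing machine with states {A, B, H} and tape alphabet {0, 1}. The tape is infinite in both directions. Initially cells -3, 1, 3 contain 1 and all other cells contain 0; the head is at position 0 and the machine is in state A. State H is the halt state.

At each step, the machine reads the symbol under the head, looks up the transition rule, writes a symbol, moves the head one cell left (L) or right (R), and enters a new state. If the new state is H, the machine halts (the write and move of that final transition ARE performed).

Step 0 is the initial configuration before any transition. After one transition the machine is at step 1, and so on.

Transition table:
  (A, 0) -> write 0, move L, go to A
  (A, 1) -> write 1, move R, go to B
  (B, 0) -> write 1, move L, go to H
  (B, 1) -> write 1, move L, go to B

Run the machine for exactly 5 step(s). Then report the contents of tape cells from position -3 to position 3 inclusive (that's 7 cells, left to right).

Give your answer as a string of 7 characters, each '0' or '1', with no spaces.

Answer: 1100101

Derivation:
Step 1: in state A at pos 0, read 0 -> (A,0)->write 0,move L,goto A. Now: state=A, head=-1, tape[-4..4]=010001010 (head:    ^)
Step 2: in state A at pos -1, read 0 -> (A,0)->write 0,move L,goto A. Now: state=A, head=-2, tape[-4..4]=010001010 (head:   ^)
Step 3: in state A at pos -2, read 0 -> (A,0)->write 0,move L,goto A. Now: state=A, head=-3, tape[-4..4]=010001010 (head:  ^)
Step 4: in state A at pos -3, read 1 -> (A,1)->write 1,move R,goto B. Now: state=B, head=-2, tape[-4..4]=010001010 (head:   ^)
Step 5: in state B at pos -2, read 0 -> (B,0)->write 1,move L,goto H. Now: state=H, head=-3, tape[-4..4]=011001010 (head:  ^)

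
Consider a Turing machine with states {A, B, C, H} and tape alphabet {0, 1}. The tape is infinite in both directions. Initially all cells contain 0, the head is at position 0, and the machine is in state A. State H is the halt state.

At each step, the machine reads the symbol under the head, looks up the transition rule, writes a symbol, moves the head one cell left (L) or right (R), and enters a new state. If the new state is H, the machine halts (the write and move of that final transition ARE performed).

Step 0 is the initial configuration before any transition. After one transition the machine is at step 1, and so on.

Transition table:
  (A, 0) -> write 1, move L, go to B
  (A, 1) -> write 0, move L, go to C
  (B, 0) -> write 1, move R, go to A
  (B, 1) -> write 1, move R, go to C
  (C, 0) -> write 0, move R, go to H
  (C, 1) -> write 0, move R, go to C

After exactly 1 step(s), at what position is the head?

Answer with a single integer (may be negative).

Answer: -1

Derivation:
Step 1: in state A at pos 0, read 0 -> (A,0)->write 1,move L,goto B. Now: state=B, head=-1, tape[-2..1]=0010 (head:  ^)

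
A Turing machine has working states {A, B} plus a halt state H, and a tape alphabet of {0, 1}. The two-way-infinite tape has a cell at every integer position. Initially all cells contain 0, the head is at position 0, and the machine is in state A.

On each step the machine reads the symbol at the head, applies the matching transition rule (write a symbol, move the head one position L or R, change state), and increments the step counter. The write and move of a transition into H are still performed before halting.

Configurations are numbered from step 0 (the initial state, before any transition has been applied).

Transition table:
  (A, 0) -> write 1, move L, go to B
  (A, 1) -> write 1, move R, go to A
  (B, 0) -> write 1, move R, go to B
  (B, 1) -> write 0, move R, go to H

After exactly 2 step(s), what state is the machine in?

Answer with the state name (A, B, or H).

Answer: B

Derivation:
Step 1: in state A at pos 0, read 0 -> (A,0)->write 1,move L,goto B. Now: state=B, head=-1, tape[-2..1]=0010 (head:  ^)
Step 2: in state B at pos -1, read 0 -> (B,0)->write 1,move R,goto B. Now: state=B, head=0, tape[-2..1]=0110 (head:   ^)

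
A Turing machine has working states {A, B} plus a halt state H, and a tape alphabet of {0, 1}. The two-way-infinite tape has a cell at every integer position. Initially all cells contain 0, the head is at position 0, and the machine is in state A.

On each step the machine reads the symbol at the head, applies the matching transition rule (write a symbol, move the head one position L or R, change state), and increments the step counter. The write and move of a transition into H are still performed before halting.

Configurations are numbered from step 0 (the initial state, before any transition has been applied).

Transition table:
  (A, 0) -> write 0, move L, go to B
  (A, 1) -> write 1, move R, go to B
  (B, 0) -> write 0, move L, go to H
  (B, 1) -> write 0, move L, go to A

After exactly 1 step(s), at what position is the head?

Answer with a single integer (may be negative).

Step 1: in state A at pos 0, read 0 -> (A,0)->write 0,move L,goto B. Now: state=B, head=-1, tape[-2..1]=0000 (head:  ^)

Answer: -1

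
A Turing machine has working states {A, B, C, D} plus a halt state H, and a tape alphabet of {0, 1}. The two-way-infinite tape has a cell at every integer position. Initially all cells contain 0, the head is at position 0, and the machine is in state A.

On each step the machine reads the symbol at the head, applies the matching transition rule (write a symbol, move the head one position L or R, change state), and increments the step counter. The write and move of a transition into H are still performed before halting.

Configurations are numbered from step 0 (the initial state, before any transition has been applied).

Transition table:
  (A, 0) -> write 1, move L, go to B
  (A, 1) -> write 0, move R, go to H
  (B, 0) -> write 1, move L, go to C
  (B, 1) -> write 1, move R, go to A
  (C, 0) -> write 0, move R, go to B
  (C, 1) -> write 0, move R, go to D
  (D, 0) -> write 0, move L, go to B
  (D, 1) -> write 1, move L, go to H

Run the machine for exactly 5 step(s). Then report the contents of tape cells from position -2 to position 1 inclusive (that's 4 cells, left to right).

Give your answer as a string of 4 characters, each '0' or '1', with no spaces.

Answer: 0100

Derivation:
Step 1: in state A at pos 0, read 0 -> (A,0)->write 1,move L,goto B. Now: state=B, head=-1, tape[-2..1]=0010 (head:  ^)
Step 2: in state B at pos -1, read 0 -> (B,0)->write 1,move L,goto C. Now: state=C, head=-2, tape[-3..1]=00110 (head:  ^)
Step 3: in state C at pos -2, read 0 -> (C,0)->write 0,move R,goto B. Now: state=B, head=-1, tape[-3..1]=00110 (head:   ^)
Step 4: in state B at pos -1, read 1 -> (B,1)->write 1,move R,goto A. Now: state=A, head=0, tape[-3..1]=00110 (head:    ^)
Step 5: in state A at pos 0, read 1 -> (A,1)->write 0,move R,goto H. Now: state=H, head=1, tape[-3..2]=001000 (head:     ^)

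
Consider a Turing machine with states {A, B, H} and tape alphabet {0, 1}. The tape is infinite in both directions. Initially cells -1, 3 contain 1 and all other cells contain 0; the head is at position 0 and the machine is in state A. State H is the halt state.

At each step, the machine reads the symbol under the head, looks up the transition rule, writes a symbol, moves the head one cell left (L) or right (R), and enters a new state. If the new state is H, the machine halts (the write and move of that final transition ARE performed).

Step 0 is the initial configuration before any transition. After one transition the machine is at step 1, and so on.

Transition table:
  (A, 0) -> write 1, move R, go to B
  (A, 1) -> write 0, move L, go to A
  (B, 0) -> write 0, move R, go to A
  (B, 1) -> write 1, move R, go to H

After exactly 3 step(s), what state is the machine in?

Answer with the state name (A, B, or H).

Answer: B

Derivation:
Step 1: in state A at pos 0, read 0 -> (A,0)->write 1,move R,goto B. Now: state=B, head=1, tape[-2..4]=0110010 (head:    ^)
Step 2: in state B at pos 1, read 0 -> (B,0)->write 0,move R,goto A. Now: state=A, head=2, tape[-2..4]=0110010 (head:     ^)
Step 3: in state A at pos 2, read 0 -> (A,0)->write 1,move R,goto B. Now: state=B, head=3, tape[-2..4]=0110110 (head:      ^)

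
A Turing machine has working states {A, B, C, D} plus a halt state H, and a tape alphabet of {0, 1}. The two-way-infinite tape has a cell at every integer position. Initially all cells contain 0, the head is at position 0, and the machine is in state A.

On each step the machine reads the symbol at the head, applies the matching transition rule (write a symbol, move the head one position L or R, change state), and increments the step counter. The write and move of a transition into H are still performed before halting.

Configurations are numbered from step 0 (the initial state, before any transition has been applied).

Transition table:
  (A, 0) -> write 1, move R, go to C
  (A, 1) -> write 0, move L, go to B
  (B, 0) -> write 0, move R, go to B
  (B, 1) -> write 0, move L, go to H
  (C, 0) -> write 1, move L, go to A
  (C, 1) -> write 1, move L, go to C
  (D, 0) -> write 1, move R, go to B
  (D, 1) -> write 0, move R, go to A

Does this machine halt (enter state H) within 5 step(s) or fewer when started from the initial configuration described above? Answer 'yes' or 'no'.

Step 1: in state A at pos 0, read 0 -> (A,0)->write 1,move R,goto C. Now: state=C, head=1, tape[-1..2]=0100 (head:   ^)
Step 2: in state C at pos 1, read 0 -> (C,0)->write 1,move L,goto A. Now: state=A, head=0, tape[-1..2]=0110 (head:  ^)
Step 3: in state A at pos 0, read 1 -> (A,1)->write 0,move L,goto B. Now: state=B, head=-1, tape[-2..2]=00010 (head:  ^)
Step 4: in state B at pos -1, read 0 -> (B,0)->write 0,move R,goto B. Now: state=B, head=0, tape[-2..2]=00010 (head:   ^)
Step 5: in state B at pos 0, read 0 -> (B,0)->write 0,move R,goto B. Now: state=B, head=1, tape[-2..2]=00010 (head:    ^)
After 5 step(s): state = B (not H) -> not halted within 5 -> no

Answer: no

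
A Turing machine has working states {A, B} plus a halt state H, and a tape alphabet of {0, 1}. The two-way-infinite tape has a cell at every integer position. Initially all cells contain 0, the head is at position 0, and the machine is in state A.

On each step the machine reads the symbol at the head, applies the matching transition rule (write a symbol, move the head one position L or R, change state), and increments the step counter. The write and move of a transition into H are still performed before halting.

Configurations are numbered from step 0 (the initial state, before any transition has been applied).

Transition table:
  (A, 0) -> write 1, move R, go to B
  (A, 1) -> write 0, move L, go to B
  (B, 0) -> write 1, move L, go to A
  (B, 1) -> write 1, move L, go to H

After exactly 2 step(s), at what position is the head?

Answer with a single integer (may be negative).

Step 1: in state A at pos 0, read 0 -> (A,0)->write 1,move R,goto B. Now: state=B, head=1, tape[-1..2]=0100 (head:   ^)
Step 2: in state B at pos 1, read 0 -> (B,0)->write 1,move L,goto A. Now: state=A, head=0, tape[-1..2]=0110 (head:  ^)

Answer: 0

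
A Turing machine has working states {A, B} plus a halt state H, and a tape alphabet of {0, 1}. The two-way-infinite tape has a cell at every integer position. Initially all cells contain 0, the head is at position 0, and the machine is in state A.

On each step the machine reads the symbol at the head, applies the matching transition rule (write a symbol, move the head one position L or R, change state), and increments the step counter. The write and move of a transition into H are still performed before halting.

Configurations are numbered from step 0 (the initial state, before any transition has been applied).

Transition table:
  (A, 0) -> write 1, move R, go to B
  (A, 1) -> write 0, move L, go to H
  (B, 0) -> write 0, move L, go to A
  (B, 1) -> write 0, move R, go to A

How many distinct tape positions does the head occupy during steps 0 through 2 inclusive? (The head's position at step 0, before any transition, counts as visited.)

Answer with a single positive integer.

Step 1: in state A at pos 0, read 0 -> (A,0)->write 1,move R,goto B. Now: state=B, head=1, tape[-1..2]=0100 (head:   ^)
Step 2: in state B at pos 1, read 0 -> (B,0)->write 0,move L,goto A. Now: state=A, head=0, tape[-1..2]=0100 (head:  ^)
Head positions at steps 0..2: starting at 0, distinct positions visited = {0, 1} -> 2 position(s)

Answer: 2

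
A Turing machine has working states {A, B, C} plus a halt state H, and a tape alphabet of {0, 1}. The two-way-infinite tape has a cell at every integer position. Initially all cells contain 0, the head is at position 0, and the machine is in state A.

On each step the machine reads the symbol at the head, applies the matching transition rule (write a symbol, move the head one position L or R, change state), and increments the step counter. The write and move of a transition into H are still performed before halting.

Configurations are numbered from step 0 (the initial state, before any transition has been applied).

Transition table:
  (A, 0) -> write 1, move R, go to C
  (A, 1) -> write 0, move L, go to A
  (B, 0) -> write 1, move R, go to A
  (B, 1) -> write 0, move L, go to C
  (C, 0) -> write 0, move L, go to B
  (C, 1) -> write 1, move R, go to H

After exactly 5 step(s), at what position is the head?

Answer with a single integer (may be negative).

Step 1: in state A at pos 0, read 0 -> (A,0)->write 1,move R,goto C. Now: state=C, head=1, tape[-1..2]=0100 (head:   ^)
Step 2: in state C at pos 1, read 0 -> (C,0)->write 0,move L,goto B. Now: state=B, head=0, tape[-1..2]=0100 (head:  ^)
Step 3: in state B at pos 0, read 1 -> (B,1)->write 0,move L,goto C. Now: state=C, head=-1, tape[-2..2]=00000 (head:  ^)
Step 4: in state C at pos -1, read 0 -> (C,0)->write 0,move L,goto B. Now: state=B, head=-2, tape[-3..2]=000000 (head:  ^)
Step 5: in state B at pos -2, read 0 -> (B,0)->write 1,move R,goto A. Now: state=A, head=-1, tape[-3..2]=010000 (head:   ^)

Answer: -1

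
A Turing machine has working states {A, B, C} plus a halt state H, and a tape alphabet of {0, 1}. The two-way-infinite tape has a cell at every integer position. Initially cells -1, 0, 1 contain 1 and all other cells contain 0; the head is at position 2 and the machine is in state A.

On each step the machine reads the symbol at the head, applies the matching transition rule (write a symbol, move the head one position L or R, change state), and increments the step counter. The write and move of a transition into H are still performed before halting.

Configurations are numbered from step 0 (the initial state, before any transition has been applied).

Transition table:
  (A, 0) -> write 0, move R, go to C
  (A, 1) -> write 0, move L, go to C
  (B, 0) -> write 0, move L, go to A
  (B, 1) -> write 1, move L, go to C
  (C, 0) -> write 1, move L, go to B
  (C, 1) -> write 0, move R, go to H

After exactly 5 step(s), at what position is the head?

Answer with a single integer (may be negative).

Answer: 1

Derivation:
Step 1: in state A at pos 2, read 0 -> (A,0)->write 0,move R,goto C. Now: state=C, head=3, tape[-2..4]=0111000 (head:      ^)
Step 2: in state C at pos 3, read 0 -> (C,0)->write 1,move L,goto B. Now: state=B, head=2, tape[-2..4]=0111010 (head:     ^)
Step 3: in state B at pos 2, read 0 -> (B,0)->write 0,move L,goto A. Now: state=A, head=1, tape[-2..4]=0111010 (head:    ^)
Step 4: in state A at pos 1, read 1 -> (A,1)->write 0,move L,goto C. Now: state=C, head=0, tape[-2..4]=0110010 (head:   ^)
Step 5: in state C at pos 0, read 1 -> (C,1)->write 0,move R,goto H. Now: state=H, head=1, tape[-2..4]=0100010 (head:    ^)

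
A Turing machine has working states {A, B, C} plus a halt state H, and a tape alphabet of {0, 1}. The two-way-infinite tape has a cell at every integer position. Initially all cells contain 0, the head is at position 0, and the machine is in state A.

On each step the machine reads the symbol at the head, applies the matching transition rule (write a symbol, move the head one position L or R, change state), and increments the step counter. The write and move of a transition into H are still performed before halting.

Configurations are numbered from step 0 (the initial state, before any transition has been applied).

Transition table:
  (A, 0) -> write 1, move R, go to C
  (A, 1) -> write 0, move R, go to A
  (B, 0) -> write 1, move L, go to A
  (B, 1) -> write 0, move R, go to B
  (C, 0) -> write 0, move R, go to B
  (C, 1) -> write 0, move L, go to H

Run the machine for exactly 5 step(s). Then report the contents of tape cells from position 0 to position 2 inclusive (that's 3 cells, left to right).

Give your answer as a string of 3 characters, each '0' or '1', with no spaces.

Step 1: in state A at pos 0, read 0 -> (A,0)->write 1,move R,goto C. Now: state=C, head=1, tape[-1..2]=0100 (head:   ^)
Step 2: in state C at pos 1, read 0 -> (C,0)->write 0,move R,goto B. Now: state=B, head=2, tape[-1..3]=01000 (head:    ^)
Step 3: in state B at pos 2, read 0 -> (B,0)->write 1,move L,goto A. Now: state=A, head=1, tape[-1..3]=01010 (head:   ^)
Step 4: in state A at pos 1, read 0 -> (A,0)->write 1,move R,goto C. Now: state=C, head=2, tape[-1..3]=01110 (head:    ^)
Step 5: in state C at pos 2, read 1 -> (C,1)->write 0,move L,goto H. Now: state=H, head=1, tape[-1..3]=01100 (head:   ^)

Answer: 110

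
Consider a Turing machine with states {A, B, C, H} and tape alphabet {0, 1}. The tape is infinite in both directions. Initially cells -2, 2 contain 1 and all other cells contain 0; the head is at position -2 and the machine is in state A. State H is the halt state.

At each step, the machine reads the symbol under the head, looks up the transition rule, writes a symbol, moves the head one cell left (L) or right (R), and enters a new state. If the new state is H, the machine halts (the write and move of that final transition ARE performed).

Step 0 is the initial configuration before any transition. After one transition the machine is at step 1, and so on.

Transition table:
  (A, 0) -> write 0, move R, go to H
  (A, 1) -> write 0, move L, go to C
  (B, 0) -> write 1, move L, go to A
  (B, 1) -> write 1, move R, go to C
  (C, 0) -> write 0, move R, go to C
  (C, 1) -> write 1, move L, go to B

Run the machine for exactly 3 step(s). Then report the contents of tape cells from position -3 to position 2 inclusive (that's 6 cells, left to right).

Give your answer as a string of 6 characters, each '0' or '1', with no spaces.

Answer: 000001

Derivation:
Step 1: in state A at pos -2, read 1 -> (A,1)->write 0,move L,goto C. Now: state=C, head=-3, tape[-4..3]=00000010 (head:  ^)
Step 2: in state C at pos -3, read 0 -> (C,0)->write 0,move R,goto C. Now: state=C, head=-2, tape[-4..3]=00000010 (head:   ^)
Step 3: in state C at pos -2, read 0 -> (C,0)->write 0,move R,goto C. Now: state=C, head=-1, tape[-4..3]=00000010 (head:    ^)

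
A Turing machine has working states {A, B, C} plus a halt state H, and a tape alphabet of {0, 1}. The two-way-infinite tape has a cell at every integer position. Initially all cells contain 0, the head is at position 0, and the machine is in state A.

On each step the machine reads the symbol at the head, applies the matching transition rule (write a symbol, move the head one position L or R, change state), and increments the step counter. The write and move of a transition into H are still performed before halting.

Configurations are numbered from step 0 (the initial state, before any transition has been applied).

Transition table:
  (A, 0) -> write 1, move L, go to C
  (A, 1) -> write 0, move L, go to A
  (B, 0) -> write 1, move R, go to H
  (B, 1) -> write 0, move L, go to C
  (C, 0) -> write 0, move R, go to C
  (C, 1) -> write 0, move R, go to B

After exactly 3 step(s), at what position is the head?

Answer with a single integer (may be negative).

Answer: 1

Derivation:
Step 1: in state A at pos 0, read 0 -> (A,0)->write 1,move L,goto C. Now: state=C, head=-1, tape[-2..1]=0010 (head:  ^)
Step 2: in state C at pos -1, read 0 -> (C,0)->write 0,move R,goto C. Now: state=C, head=0, tape[-2..1]=0010 (head:   ^)
Step 3: in state C at pos 0, read 1 -> (C,1)->write 0,move R,goto B. Now: state=B, head=1, tape[-2..2]=00000 (head:    ^)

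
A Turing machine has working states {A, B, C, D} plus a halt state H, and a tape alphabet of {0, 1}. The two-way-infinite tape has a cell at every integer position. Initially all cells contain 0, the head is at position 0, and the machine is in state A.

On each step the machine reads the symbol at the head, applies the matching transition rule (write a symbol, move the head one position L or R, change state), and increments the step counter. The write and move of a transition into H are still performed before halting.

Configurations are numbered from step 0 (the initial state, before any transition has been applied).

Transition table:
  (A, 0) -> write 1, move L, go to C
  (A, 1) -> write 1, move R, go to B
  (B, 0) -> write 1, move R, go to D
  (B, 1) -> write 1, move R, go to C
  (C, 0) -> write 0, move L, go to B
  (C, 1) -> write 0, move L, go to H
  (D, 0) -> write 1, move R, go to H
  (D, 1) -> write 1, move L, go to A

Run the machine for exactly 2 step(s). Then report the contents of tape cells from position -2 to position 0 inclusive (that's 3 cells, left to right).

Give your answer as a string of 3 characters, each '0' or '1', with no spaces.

Answer: 001

Derivation:
Step 1: in state A at pos 0, read 0 -> (A,0)->write 1,move L,goto C. Now: state=C, head=-1, tape[-2..1]=0010 (head:  ^)
Step 2: in state C at pos -1, read 0 -> (C,0)->write 0,move L,goto B. Now: state=B, head=-2, tape[-3..1]=00010 (head:  ^)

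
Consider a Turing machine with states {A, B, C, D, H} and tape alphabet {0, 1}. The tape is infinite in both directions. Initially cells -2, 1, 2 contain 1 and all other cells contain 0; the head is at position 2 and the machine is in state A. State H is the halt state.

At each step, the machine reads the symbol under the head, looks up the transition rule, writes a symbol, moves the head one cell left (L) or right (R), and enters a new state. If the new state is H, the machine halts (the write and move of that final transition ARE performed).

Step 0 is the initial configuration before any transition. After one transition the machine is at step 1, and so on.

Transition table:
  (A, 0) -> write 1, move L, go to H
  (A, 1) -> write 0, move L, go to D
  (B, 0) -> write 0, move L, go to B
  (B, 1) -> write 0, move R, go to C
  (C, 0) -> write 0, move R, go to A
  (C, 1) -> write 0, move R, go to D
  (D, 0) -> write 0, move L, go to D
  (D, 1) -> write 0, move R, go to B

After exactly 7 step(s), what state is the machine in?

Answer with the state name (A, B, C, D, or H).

Answer: C

Derivation:
Step 1: in state A at pos 2, read 1 -> (A,1)->write 0,move L,goto D. Now: state=D, head=1, tape[-3..3]=0100100 (head:     ^)
Step 2: in state D at pos 1, read 1 -> (D,1)->write 0,move R,goto B. Now: state=B, head=2, tape[-3..3]=0100000 (head:      ^)
Step 3: in state B at pos 2, read 0 -> (B,0)->write 0,move L,goto B. Now: state=B, head=1, tape[-3..3]=0100000 (head:     ^)
Step 4: in state B at pos 1, read 0 -> (B,0)->write 0,move L,goto B. Now: state=B, head=0, tape[-3..3]=0100000 (head:    ^)
Step 5: in state B at pos 0, read 0 -> (B,0)->write 0,move L,goto B. Now: state=B, head=-1, tape[-3..3]=0100000 (head:   ^)
Step 6: in state B at pos -1, read 0 -> (B,0)->write 0,move L,goto B. Now: state=B, head=-2, tape[-3..3]=0100000 (head:  ^)
Step 7: in state B at pos -2, read 1 -> (B,1)->write 0,move R,goto C. Now: state=C, head=-1, tape[-3..3]=0000000 (head:   ^)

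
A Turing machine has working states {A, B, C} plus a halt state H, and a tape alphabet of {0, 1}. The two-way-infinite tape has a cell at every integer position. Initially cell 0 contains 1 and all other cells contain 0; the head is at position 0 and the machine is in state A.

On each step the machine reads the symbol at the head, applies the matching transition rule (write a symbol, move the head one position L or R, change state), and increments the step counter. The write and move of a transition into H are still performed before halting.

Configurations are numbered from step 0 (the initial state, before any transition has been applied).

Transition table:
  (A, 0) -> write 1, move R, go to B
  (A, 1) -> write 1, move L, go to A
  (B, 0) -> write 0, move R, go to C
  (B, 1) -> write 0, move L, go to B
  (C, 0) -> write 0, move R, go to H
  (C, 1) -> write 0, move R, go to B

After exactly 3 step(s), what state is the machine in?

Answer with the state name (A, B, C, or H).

Answer: B

Derivation:
Step 1: in state A at pos 0, read 1 -> (A,1)->write 1,move L,goto A. Now: state=A, head=-1, tape[-2..1]=0010 (head:  ^)
Step 2: in state A at pos -1, read 0 -> (A,0)->write 1,move R,goto B. Now: state=B, head=0, tape[-2..1]=0110 (head:   ^)
Step 3: in state B at pos 0, read 1 -> (B,1)->write 0,move L,goto B. Now: state=B, head=-1, tape[-2..1]=0100 (head:  ^)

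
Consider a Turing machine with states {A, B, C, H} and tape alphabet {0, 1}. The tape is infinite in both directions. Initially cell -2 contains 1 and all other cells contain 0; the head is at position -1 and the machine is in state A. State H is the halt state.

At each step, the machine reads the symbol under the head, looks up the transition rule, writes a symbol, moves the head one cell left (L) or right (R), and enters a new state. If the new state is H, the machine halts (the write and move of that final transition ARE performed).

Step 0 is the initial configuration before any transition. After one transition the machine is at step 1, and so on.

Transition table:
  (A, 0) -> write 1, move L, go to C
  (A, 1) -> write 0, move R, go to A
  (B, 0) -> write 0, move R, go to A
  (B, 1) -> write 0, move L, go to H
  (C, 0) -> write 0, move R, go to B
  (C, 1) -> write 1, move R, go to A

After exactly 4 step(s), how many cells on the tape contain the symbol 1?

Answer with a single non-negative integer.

Step 1: in state A at pos -1, read 0 -> (A,0)->write 1,move L,goto C. Now: state=C, head=-2, tape[-3..0]=0110 (head:  ^)
Step 2: in state C at pos -2, read 1 -> (C,1)->write 1,move R,goto A. Now: state=A, head=-1, tape[-3..0]=0110 (head:   ^)
Step 3: in state A at pos -1, read 1 -> (A,1)->write 0,move R,goto A. Now: state=A, head=0, tape[-3..1]=01000 (head:    ^)
Step 4: in state A at pos 0, read 0 -> (A,0)->write 1,move L,goto C. Now: state=C, head=-1, tape[-3..1]=01010 (head:   ^)
Cells containing 1 after step 4: {-2, 0} -> 2 cell(s)

Answer: 2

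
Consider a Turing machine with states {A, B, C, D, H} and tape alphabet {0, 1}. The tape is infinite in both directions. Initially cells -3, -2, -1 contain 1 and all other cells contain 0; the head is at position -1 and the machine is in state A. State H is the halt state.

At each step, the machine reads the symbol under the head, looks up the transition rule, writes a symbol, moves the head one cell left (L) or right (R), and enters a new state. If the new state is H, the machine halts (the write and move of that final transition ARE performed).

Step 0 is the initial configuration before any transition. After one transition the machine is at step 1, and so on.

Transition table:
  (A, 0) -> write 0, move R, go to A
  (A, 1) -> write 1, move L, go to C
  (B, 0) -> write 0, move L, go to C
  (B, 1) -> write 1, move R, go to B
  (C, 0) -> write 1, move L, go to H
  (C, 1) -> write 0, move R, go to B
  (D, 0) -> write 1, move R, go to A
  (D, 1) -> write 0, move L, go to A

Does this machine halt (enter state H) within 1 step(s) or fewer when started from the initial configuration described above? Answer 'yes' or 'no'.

Step 1: in state A at pos -1, read 1 -> (A,1)->write 1,move L,goto C. Now: state=C, head=-2, tape[-4..0]=01110 (head:   ^)
After 1 step(s): state = C (not H) -> not halted within 1 -> no

Answer: no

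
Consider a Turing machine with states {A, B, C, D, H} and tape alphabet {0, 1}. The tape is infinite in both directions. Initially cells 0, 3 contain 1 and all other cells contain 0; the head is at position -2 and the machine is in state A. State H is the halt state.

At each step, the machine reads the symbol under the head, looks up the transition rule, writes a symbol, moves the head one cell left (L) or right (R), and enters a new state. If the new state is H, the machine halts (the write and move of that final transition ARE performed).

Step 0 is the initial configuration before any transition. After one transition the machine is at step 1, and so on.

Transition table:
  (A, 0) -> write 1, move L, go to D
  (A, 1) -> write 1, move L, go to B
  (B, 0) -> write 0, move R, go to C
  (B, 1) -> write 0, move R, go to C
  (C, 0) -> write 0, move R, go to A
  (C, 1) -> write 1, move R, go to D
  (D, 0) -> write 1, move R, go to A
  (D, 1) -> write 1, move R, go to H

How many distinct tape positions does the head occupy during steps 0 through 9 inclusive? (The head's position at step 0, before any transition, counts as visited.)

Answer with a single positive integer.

Step 1: in state A at pos -2, read 0 -> (A,0)->write 1,move L,goto D. Now: state=D, head=-3, tape[-4..4]=001010010 (head:  ^)
Step 2: in state D at pos -3, read 0 -> (D,0)->write 1,move R,goto A. Now: state=A, head=-2, tape[-4..4]=011010010 (head:   ^)
Step 3: in state A at pos -2, read 1 -> (A,1)->write 1,move L,goto B. Now: state=B, head=-3, tape[-4..4]=011010010 (head:  ^)
Step 4: in state B at pos -3, read 1 -> (B,1)->write 0,move R,goto C. Now: state=C, head=-2, tape[-4..4]=001010010 (head:   ^)
Step 5: in state C at pos -2, read 1 -> (C,1)->write 1,move R,goto D. Now: state=D, head=-1, tape[-4..4]=001010010 (head:    ^)
Step 6: in state D at pos -1, read 0 -> (D,0)->write 1,move R,goto A. Now: state=A, head=0, tape[-4..4]=001110010 (head:     ^)
Step 7: in state A at pos 0, read 1 -> (A,1)->write 1,move L,goto B. Now: state=B, head=-1, tape[-4..4]=001110010 (head:    ^)
Step 8: in state B at pos -1, read 1 -> (B,1)->write 0,move R,goto C. Now: state=C, head=0, tape[-4..4]=001010010 (head:     ^)
Step 9: in state C at pos 0, read 1 -> (C,1)->write 1,move R,goto D. Now: state=D, head=1, tape[-4..4]=001010010 (head:      ^)
Head positions at steps 0..9: starting at -2, distinct positions visited = {-3, -2, -1, 0, 1} -> 5 position(s)

Answer: 5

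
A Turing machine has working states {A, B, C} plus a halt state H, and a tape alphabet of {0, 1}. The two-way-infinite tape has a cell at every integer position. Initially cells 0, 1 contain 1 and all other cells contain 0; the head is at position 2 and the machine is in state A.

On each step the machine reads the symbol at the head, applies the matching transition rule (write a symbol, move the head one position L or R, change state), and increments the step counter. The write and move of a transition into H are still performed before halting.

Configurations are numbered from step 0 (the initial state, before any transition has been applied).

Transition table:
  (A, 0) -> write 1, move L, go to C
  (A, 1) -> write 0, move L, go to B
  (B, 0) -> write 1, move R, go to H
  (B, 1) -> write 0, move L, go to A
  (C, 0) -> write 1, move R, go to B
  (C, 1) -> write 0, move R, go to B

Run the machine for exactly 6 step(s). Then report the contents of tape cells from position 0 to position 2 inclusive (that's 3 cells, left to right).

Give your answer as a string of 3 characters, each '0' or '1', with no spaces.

Step 1: in state A at pos 2, read 0 -> (A,0)->write 1,move L,goto C. Now: state=C, head=1, tape[-1..3]=01110 (head:   ^)
Step 2: in state C at pos 1, read 1 -> (C,1)->write 0,move R,goto B. Now: state=B, head=2, tape[-1..3]=01010 (head:    ^)
Step 3: in state B at pos 2, read 1 -> (B,1)->write 0,move L,goto A. Now: state=A, head=1, tape[-1..3]=01000 (head:   ^)
Step 4: in state A at pos 1, read 0 -> (A,0)->write 1,move L,goto C. Now: state=C, head=0, tape[-1..3]=01100 (head:  ^)
Step 5: in state C at pos 0, read 1 -> (C,1)->write 0,move R,goto B. Now: state=B, head=1, tape[-1..3]=00100 (head:   ^)
Step 6: in state B at pos 1, read 1 -> (B,1)->write 0,move L,goto A. Now: state=A, head=0, tape[-1..3]=00000 (head:  ^)

Answer: 000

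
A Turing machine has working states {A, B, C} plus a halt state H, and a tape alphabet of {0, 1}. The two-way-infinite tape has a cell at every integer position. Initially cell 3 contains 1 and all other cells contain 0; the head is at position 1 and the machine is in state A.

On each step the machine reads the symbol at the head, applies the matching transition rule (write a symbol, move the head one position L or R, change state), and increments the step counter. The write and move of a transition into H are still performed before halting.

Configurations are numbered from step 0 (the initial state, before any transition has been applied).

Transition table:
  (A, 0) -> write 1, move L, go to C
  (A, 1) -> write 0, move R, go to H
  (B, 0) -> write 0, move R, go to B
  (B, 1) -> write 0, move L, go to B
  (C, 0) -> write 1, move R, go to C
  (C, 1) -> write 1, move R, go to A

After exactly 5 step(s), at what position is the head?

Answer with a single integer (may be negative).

Step 1: in state A at pos 1, read 0 -> (A,0)->write 1,move L,goto C. Now: state=C, head=0, tape[-1..4]=001010 (head:  ^)
Step 2: in state C at pos 0, read 0 -> (C,0)->write 1,move R,goto C. Now: state=C, head=1, tape[-1..4]=011010 (head:   ^)
Step 3: in state C at pos 1, read 1 -> (C,1)->write 1,move R,goto A. Now: state=A, head=2, tape[-1..4]=011010 (head:    ^)
Step 4: in state A at pos 2, read 0 -> (A,0)->write 1,move L,goto C. Now: state=C, head=1, tape[-1..4]=011110 (head:   ^)
Step 5: in state C at pos 1, read 1 -> (C,1)->write 1,move R,goto A. Now: state=A, head=2, tape[-1..4]=011110 (head:    ^)

Answer: 2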